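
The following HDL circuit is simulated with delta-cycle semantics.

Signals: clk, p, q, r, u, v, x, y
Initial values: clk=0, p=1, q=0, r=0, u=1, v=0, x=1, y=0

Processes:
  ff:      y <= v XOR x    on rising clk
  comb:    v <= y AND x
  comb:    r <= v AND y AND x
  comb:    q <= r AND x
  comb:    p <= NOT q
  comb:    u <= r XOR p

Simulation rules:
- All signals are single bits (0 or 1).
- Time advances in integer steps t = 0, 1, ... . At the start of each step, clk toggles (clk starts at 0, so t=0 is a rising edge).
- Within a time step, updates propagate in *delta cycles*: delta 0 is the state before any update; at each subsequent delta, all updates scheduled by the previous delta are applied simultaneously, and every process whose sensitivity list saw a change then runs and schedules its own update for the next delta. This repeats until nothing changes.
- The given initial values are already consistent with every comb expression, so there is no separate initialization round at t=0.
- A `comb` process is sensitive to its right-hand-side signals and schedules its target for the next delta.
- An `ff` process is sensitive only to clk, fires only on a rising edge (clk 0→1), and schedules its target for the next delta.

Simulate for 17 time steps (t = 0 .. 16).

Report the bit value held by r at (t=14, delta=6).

0

t=0 Δ0: clk=0 v=0 x=1 p=1 y=0 u=1 q=0 r=0
  Δ1: clk:0→1
  Δ2: y:0→1
  Δ3: v:0→1
  Δ4: r:0→1
  Δ5: u:1→0, q:0→1
  Δ6: p:1→0
  Δ7: u:0→1
  (7Δ to stable)
t=1 Δ0: clk=1 v=1 x=1 p=0 y=1 u=1 q=1 r=1
  Δ1: clk:1→0
  (1Δ to stable)
t=2 Δ0: clk=0 v=1 x=1 p=0 y=1 u=1 q=1 r=1
  Δ1: clk:0→1
  Δ2: y:1→0
  Δ3: v:1→0, r:1→0
  Δ4: u:1→0, q:1→0
  Δ5: p:0→1
  Δ6: u:0→1
  (6Δ to stable)
t=3 Δ0: clk=1 v=0 x=1 p=1 y=0 u=1 q=0 r=0
  Δ1: clk:1→0
  (1Δ to stable)
t=4 Δ0: clk=0 v=0 x=1 p=1 y=0 u=1 q=0 r=0
  Δ1: clk:0→1
  Δ2: y:0→1
  Δ3: v:0→1
  Δ4: r:0→1
  Δ5: u:1→0, q:0→1
  Δ6: p:1→0
  Δ7: u:0→1
  (7Δ to stable)
t=5 Δ0: clk=1 v=1 x=1 p=0 y=1 u=1 q=1 r=1
  Δ1: clk:1→0
  (1Δ to stable)
t=6 Δ0: clk=0 v=1 x=1 p=0 y=1 u=1 q=1 r=1
  Δ1: clk:0→1
  Δ2: y:1→0
  Δ3: v:1→0, r:1→0
  Δ4: u:1→0, q:1→0
  Δ5: p:0→1
  Δ6: u:0→1
  (6Δ to stable)
t=7 Δ0: clk=1 v=0 x=1 p=1 y=0 u=1 q=0 r=0
  Δ1: clk:1→0
  (1Δ to stable)
t=8 Δ0: clk=0 v=0 x=1 p=1 y=0 u=1 q=0 r=0
  Δ1: clk:0→1
  Δ2: y:0→1
  Δ3: v:0→1
  Δ4: r:0→1
  Δ5: u:1→0, q:0→1
  Δ6: p:1→0
  Δ7: u:0→1
  (7Δ to stable)
t=9 Δ0: clk=1 v=1 x=1 p=0 y=1 u=1 q=1 r=1
  Δ1: clk:1→0
  (1Δ to stable)
t=10 Δ0: clk=0 v=1 x=1 p=0 y=1 u=1 q=1 r=1
  Δ1: clk:0→1
  Δ2: y:1→0
  Δ3: v:1→0, r:1→0
  Δ4: u:1→0, q:1→0
  Δ5: p:0→1
  Δ6: u:0→1
  (6Δ to stable)
t=11 Δ0: clk=1 v=0 x=1 p=1 y=0 u=1 q=0 r=0
  Δ1: clk:1→0
  (1Δ to stable)
t=12 Δ0: clk=0 v=0 x=1 p=1 y=0 u=1 q=0 r=0
  Δ1: clk:0→1
  Δ2: y:0→1
  Δ3: v:0→1
  Δ4: r:0→1
  Δ5: u:1→0, q:0→1
  Δ6: p:1→0
  Δ7: u:0→1
  (7Δ to stable)
t=13 Δ0: clk=1 v=1 x=1 p=0 y=1 u=1 q=1 r=1
  Δ1: clk:1→0
  (1Δ to stable)
t=14 Δ0: clk=0 v=1 x=1 p=0 y=1 u=1 q=1 r=1
  Δ1: clk:0→1
  Δ2: y:1→0
  Δ3: v:1→0, r:1→0
  Δ4: u:1→0, q:1→0
  Δ5: p:0→1
  Δ6: u:0→1
  (6Δ to stable)
t=15 Δ0: clk=1 v=0 x=1 p=1 y=0 u=1 q=0 r=0
  Δ1: clk:1→0
  (1Δ to stable)
t=16 Δ0: clk=0 v=0 x=1 p=1 y=0 u=1 q=0 r=0
  Δ1: clk:0→1
  Δ2: y:0→1
  Δ3: v:0→1
  Δ4: r:0→1
  Δ5: u:1→0, q:0→1
  Δ6: p:1→0
  Δ7: u:0→1
  (7Δ to stable)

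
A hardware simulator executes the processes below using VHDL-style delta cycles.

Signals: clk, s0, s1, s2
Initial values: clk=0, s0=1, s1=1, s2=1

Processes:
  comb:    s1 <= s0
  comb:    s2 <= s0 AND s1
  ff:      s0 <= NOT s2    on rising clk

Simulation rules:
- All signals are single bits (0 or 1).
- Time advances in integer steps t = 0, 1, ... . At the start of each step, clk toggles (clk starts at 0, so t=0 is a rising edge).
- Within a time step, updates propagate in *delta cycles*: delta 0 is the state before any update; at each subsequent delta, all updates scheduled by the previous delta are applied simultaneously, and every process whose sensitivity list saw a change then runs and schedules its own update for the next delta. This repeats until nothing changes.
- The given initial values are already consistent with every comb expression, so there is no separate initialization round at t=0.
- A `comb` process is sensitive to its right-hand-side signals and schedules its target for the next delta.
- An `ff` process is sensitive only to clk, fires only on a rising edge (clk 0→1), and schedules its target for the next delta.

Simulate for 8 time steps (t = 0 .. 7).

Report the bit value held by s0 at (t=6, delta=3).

1

t0.Δ0 s2=1 clk=0 s1=1 s0=1
t0.Δ1 s2=1 clk=1 s1=1 s0=1
t0.Δ2 s2=1 clk=1 s1=1 s0=0
t0.Δ3 s2=0 clk=1 s1=0 s0=0
t1.Δ0 s2=0 clk=1 s1=0 s0=0
t1.Δ1 s2=0 clk=0 s1=0 s0=0
t2.Δ0 s2=0 clk=0 s1=0 s0=0
t2.Δ1 s2=0 clk=1 s1=0 s0=0
t2.Δ2 s2=0 clk=1 s1=0 s0=1
t2.Δ3 s2=0 clk=1 s1=1 s0=1
t2.Δ4 s2=1 clk=1 s1=1 s0=1
t3.Δ0 s2=1 clk=1 s1=1 s0=1
t3.Δ1 s2=1 clk=0 s1=1 s0=1
t4.Δ0 s2=1 clk=0 s1=1 s0=1
t4.Δ1 s2=1 clk=1 s1=1 s0=1
t4.Δ2 s2=1 clk=1 s1=1 s0=0
t4.Δ3 s2=0 clk=1 s1=0 s0=0
t5.Δ0 s2=0 clk=1 s1=0 s0=0
t5.Δ1 s2=0 clk=0 s1=0 s0=0
t6.Δ0 s2=0 clk=0 s1=0 s0=0
t6.Δ1 s2=0 clk=1 s1=0 s0=0
t6.Δ2 s2=0 clk=1 s1=0 s0=1
t6.Δ3 s2=0 clk=1 s1=1 s0=1
t6.Δ4 s2=1 clk=1 s1=1 s0=1
t7.Δ0 s2=1 clk=1 s1=1 s0=1
t7.Δ1 s2=1 clk=0 s1=1 s0=1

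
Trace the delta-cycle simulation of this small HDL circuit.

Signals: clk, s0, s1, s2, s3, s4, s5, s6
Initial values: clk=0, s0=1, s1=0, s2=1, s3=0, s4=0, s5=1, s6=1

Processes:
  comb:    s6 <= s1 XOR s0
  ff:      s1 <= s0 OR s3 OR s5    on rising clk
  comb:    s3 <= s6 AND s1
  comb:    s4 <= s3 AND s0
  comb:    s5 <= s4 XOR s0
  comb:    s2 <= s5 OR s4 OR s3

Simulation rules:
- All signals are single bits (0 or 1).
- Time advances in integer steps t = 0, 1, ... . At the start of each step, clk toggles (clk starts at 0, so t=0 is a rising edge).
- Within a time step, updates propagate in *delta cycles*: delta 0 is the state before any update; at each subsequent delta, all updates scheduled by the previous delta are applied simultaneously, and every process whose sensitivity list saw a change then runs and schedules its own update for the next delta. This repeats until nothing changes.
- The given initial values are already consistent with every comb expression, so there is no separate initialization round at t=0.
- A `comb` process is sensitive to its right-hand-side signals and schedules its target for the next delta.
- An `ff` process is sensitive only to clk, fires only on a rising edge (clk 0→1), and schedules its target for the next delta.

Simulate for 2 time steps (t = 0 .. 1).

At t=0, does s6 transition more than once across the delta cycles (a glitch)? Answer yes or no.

[bits: s3,s5,s0,clk,s6,s2,s4,s1]
t=0: Δ0=01101100 Δ1=01111100 Δ2=01111101 Δ3=11110101 Δ4=01110111 Δ5=00110101 Δ6=01110001 Δ7=01110101 | 7Δ
t=1: Δ0=01110101 Δ1=01100101 | 1Δ

no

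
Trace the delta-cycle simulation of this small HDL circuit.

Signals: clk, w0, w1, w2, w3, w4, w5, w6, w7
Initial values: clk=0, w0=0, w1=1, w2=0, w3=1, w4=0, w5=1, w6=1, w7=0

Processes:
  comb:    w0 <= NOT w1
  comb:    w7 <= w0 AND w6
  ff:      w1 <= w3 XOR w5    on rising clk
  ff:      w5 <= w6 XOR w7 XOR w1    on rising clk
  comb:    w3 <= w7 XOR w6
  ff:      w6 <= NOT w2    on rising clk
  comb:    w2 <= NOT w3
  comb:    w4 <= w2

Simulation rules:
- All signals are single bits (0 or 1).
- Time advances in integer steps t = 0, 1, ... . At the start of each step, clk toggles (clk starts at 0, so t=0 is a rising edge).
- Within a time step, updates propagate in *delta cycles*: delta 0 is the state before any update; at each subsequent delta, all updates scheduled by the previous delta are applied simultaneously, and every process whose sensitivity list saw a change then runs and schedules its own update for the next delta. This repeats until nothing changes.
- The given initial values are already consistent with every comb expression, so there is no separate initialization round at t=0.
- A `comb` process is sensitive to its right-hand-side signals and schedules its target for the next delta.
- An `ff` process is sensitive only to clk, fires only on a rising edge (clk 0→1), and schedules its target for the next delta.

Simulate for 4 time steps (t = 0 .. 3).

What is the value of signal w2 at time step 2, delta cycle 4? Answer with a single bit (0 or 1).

t0.Δ0 w7=0 w5=1 w6=1 w1=1 w2=0 w3=1 clk=0 w4=0 w0=0
t0.Δ1 w7=0 w5=1 w6=1 w1=1 w2=0 w3=1 clk=1 w4=0 w0=0
t0.Δ2 w7=0 w5=0 w6=1 w1=0 w2=0 w3=1 clk=1 w4=0 w0=0
t0.Δ3 w7=0 w5=0 w6=1 w1=0 w2=0 w3=1 clk=1 w4=0 w0=1
t0.Δ4 w7=1 w5=0 w6=1 w1=0 w2=0 w3=1 clk=1 w4=0 w0=1
t0.Δ5 w7=1 w5=0 w6=1 w1=0 w2=0 w3=0 clk=1 w4=0 w0=1
t0.Δ6 w7=1 w5=0 w6=1 w1=0 w2=1 w3=0 clk=1 w4=0 w0=1
t0.Δ7 w7=1 w5=0 w6=1 w1=0 w2=1 w3=0 clk=1 w4=1 w0=1
t1.Δ0 w7=1 w5=0 w6=1 w1=0 w2=1 w3=0 clk=1 w4=1 w0=1
t1.Δ1 w7=1 w5=0 w6=1 w1=0 w2=1 w3=0 clk=0 w4=1 w0=1
t2.Δ0 w7=1 w5=0 w6=1 w1=0 w2=1 w3=0 clk=0 w4=1 w0=1
t2.Δ1 w7=1 w5=0 w6=1 w1=0 w2=1 w3=0 clk=1 w4=1 w0=1
t2.Δ2 w7=1 w5=0 w6=0 w1=0 w2=1 w3=0 clk=1 w4=1 w0=1
t2.Δ3 w7=0 w5=0 w6=0 w1=0 w2=1 w3=1 clk=1 w4=1 w0=1
t2.Δ4 w7=0 w5=0 w6=0 w1=0 w2=0 w3=0 clk=1 w4=1 w0=1
t2.Δ5 w7=0 w5=0 w6=0 w1=0 w2=1 w3=0 clk=1 w4=0 w0=1
t2.Δ6 w7=0 w5=0 w6=0 w1=0 w2=1 w3=0 clk=1 w4=1 w0=1
t3.Δ0 w7=0 w5=0 w6=0 w1=0 w2=1 w3=0 clk=1 w4=1 w0=1
t3.Δ1 w7=0 w5=0 w6=0 w1=0 w2=1 w3=0 clk=0 w4=1 w0=1

0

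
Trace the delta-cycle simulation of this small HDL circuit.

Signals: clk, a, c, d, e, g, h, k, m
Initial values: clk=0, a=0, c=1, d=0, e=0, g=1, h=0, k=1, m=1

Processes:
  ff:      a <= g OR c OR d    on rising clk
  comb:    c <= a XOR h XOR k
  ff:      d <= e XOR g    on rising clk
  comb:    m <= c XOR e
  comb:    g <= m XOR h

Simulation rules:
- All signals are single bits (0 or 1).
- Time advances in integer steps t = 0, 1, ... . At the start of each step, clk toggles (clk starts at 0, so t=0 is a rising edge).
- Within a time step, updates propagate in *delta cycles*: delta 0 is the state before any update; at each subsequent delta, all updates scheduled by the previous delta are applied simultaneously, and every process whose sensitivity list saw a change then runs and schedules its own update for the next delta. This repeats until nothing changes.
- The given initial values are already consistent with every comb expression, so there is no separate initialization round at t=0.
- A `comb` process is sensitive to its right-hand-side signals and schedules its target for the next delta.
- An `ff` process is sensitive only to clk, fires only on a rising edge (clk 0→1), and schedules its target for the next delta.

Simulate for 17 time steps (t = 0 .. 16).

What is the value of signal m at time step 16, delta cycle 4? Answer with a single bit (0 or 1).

[bits: h,clk,e,c,k,m,g,d,a]
t=0: Δ0=000111100 Δ1=010111100 Δ2=010111111 Δ3=010011111 Δ4=010010111 Δ5=010010011 | 5Δ
t=1: Δ0=010010011 Δ1=000010011 | 1Δ
t=2: Δ0=000010011 Δ1=010010011 Δ2=010010001 | 2Δ
t=3: Δ0=010010001 Δ1=000010001 | 1Δ
t=4: Δ0=000010001 Δ1=010010001 Δ2=010010000 Δ3=010110000 Δ4=010111000 Δ5=010111100 | 5Δ
t=5: Δ0=010111100 Δ1=000111100 | 1Δ
t=6: Δ0=000111100 Δ1=010111100 Δ2=010111111 Δ3=010011111 Δ4=010010111 Δ5=010010011 | 5Δ
t=7: Δ0=010010011 Δ1=000010011 | 1Δ
t=8: Δ0=000010011 Δ1=010010011 Δ2=010010001 | 2Δ
t=9: Δ0=010010001 Δ1=000010001 | 1Δ
t=10: Δ0=000010001 Δ1=010010001 Δ2=010010000 Δ3=010110000 Δ4=010111000 Δ5=010111100 | 5Δ
t=11: Δ0=010111100 Δ1=000111100 | 1Δ
t=12: Δ0=000111100 Δ1=010111100 Δ2=010111111 Δ3=010011111 Δ4=010010111 Δ5=010010011 | 5Δ
t=13: Δ0=010010011 Δ1=000010011 | 1Δ
t=14: Δ0=000010011 Δ1=010010011 Δ2=010010001 | 2Δ
t=15: Δ0=010010001 Δ1=000010001 | 1Δ
t=16: Δ0=000010001 Δ1=010010001 Δ2=010010000 Δ3=010110000 Δ4=010111000 Δ5=010111100 | 5Δ

1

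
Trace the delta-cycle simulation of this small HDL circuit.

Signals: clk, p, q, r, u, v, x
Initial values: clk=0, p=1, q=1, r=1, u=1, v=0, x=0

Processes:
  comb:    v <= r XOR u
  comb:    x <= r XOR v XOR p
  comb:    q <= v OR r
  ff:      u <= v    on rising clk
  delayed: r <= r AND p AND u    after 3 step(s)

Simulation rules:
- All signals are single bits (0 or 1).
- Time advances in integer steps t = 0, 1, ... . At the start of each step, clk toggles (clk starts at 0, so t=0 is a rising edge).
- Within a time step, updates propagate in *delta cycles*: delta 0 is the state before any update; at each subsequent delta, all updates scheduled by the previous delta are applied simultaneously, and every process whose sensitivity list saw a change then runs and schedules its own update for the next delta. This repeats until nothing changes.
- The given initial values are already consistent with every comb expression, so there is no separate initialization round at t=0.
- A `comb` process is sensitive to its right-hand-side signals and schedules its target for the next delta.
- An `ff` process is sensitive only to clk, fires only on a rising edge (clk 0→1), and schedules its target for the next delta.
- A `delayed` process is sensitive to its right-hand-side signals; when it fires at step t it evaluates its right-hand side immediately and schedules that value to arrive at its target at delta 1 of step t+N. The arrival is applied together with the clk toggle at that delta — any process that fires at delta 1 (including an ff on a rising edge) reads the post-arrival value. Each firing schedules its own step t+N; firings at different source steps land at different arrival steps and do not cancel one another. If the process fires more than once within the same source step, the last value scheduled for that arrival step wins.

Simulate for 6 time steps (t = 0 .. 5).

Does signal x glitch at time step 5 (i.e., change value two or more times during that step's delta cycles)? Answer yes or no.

t=0 Δ0: r=1 clk=0 x=0 q=1 p=1 v=0 u=1
  Δ1: clk:0→1
  Δ2: u:1→0
  Δ3: v:0→1
  Δ4: x:0→1
  (4Δ to stable)
t=1 Δ0: r=1 clk=1 x=1 q=1 p=1 v=1 u=0
  Δ1: clk:1→0
  (1Δ to stable)
t=2 Δ0: r=1 clk=0 x=1 q=1 p=1 v=1 u=0
  Δ1: clk:0→1
  Δ2: u:0→1
  Δ3: v:1→0
  Δ4: x:1→0
  (4Δ to stable)
t=3 Δ0: r=1 clk=1 x=0 q=1 p=1 v=0 u=1
  Δ1: r:1→0, clk:1→0
  Δ2: x:0→1, q:1→0, v:0→1
  Δ3: x:1→0, q:0→1
  (3Δ to stable)
t=4 Δ0: r=0 clk=0 x=0 q=1 p=1 v=1 u=1
  Δ1: clk:0→1
  (1Δ to stable)
t=5 Δ0: r=0 clk=1 x=0 q=1 p=1 v=1 u=1
  Δ1: r:0→1, clk:1→0
  Δ2: x:0→1, v:1→0
  Δ3: x:1→0
  (3Δ to stable)

yes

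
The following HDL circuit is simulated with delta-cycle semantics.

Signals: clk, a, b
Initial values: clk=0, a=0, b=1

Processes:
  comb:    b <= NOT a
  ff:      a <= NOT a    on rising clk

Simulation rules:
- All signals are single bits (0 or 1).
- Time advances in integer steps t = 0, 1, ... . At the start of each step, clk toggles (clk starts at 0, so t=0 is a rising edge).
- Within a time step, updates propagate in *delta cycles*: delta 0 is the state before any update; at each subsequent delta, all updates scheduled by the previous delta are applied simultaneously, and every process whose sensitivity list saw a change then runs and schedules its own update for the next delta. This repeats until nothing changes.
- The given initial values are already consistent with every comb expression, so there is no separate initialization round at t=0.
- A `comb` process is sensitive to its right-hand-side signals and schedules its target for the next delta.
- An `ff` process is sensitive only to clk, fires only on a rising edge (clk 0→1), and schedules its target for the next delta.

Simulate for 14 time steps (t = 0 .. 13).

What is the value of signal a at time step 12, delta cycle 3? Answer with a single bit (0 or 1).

1

t0.Δ0 a=0 b=1 clk=0
t0.Δ1 a=0 b=1 clk=1
t0.Δ2 a=1 b=1 clk=1
t0.Δ3 a=1 b=0 clk=1
t1.Δ0 a=1 b=0 clk=1
t1.Δ1 a=1 b=0 clk=0
t2.Δ0 a=1 b=0 clk=0
t2.Δ1 a=1 b=0 clk=1
t2.Δ2 a=0 b=0 clk=1
t2.Δ3 a=0 b=1 clk=1
t3.Δ0 a=0 b=1 clk=1
t3.Δ1 a=0 b=1 clk=0
t4.Δ0 a=0 b=1 clk=0
t4.Δ1 a=0 b=1 clk=1
t4.Δ2 a=1 b=1 clk=1
t4.Δ3 a=1 b=0 clk=1
t5.Δ0 a=1 b=0 clk=1
t5.Δ1 a=1 b=0 clk=0
t6.Δ0 a=1 b=0 clk=0
t6.Δ1 a=1 b=0 clk=1
t6.Δ2 a=0 b=0 clk=1
t6.Δ3 a=0 b=1 clk=1
t7.Δ0 a=0 b=1 clk=1
t7.Δ1 a=0 b=1 clk=0
t8.Δ0 a=0 b=1 clk=0
t8.Δ1 a=0 b=1 clk=1
t8.Δ2 a=1 b=1 clk=1
t8.Δ3 a=1 b=0 clk=1
t9.Δ0 a=1 b=0 clk=1
t9.Δ1 a=1 b=0 clk=0
t10.Δ0 a=1 b=0 clk=0
t10.Δ1 a=1 b=0 clk=1
t10.Δ2 a=0 b=0 clk=1
t10.Δ3 a=0 b=1 clk=1
t11.Δ0 a=0 b=1 clk=1
t11.Δ1 a=0 b=1 clk=0
t12.Δ0 a=0 b=1 clk=0
t12.Δ1 a=0 b=1 clk=1
t12.Δ2 a=1 b=1 clk=1
t12.Δ3 a=1 b=0 clk=1
t13.Δ0 a=1 b=0 clk=1
t13.Δ1 a=1 b=0 clk=0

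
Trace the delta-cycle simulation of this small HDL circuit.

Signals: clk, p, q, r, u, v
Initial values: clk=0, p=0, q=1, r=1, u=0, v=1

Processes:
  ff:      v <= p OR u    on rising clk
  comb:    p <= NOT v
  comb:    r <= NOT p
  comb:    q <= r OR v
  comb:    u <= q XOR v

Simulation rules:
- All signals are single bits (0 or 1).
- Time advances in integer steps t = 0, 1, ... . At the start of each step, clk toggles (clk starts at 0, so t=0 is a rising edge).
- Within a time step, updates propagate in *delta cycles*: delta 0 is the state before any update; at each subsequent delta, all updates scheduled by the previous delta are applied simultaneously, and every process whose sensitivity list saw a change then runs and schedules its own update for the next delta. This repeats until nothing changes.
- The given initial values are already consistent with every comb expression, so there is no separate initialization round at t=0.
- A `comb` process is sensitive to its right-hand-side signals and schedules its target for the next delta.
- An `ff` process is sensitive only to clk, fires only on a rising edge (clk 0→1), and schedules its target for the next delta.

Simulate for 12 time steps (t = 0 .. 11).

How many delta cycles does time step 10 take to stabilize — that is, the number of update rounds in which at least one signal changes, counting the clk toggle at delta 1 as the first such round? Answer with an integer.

[bits: u,p,clk,r,v,q]
t=0: Δ0=000111 Δ1=001111 Δ2=001101 Δ3=111101 Δ4=111001 Δ5=111000 Δ6=011000 | 6Δ
t=1: Δ0=011000 Δ1=010000 | 1Δ
t=2: Δ0=010000 Δ1=011000 Δ2=011010 Δ3=101011 Δ4=001111 | 4Δ
t=3: Δ0=001111 Δ1=000111 | 1Δ
t=4: Δ0=000111 Δ1=001111 Δ2=001101 Δ3=111101 Δ4=111001 Δ5=111000 Δ6=011000 | 6Δ
t=5: Δ0=011000 Δ1=010000 | 1Δ
t=6: Δ0=010000 Δ1=011000 Δ2=011010 Δ3=101011 Δ4=001111 | 4Δ
t=7: Δ0=001111 Δ1=000111 | 1Δ
t=8: Δ0=000111 Δ1=001111 Δ2=001101 Δ3=111101 Δ4=111001 Δ5=111000 Δ6=011000 | 6Δ
t=9: Δ0=011000 Δ1=010000 | 1Δ
t=10: Δ0=010000 Δ1=011000 Δ2=011010 Δ3=101011 Δ4=001111 | 4Δ
t=11: Δ0=001111 Δ1=000111 | 1Δ

4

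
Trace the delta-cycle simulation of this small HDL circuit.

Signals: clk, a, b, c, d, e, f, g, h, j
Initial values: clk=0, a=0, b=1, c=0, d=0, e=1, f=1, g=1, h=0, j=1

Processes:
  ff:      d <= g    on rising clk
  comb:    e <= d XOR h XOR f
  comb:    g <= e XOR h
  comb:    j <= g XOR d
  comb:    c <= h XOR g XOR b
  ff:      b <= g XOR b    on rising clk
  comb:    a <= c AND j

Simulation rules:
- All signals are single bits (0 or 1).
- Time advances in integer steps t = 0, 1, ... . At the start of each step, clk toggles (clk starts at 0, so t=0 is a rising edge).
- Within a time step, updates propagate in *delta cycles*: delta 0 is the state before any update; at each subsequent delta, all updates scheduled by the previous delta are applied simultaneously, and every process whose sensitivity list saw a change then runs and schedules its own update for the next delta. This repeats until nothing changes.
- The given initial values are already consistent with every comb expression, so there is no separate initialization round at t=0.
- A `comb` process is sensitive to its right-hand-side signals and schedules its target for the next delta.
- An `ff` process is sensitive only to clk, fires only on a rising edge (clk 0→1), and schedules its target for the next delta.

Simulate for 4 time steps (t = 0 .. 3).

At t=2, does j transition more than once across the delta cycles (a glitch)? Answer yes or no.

yes

[bits: e,f,j,clk,d,c,a,g,b,h]
t=0: Δ0=1110000110 Δ1=1111000110 Δ2=1111100100 Δ3=0101110100 Δ4=0101110000 Δ5=0111100000 | 5Δ
t=1: Δ0=0111100000 Δ1=0110100000 | 1Δ
t=2: Δ0=0110100000 Δ1=0111100000 Δ2=0111000000 Δ3=1101000000 Δ4=1101000100 Δ5=1111010100 Δ6=1111011100 | 6Δ
t=3: Δ0=1111011100 Δ1=1110011100 | 1Δ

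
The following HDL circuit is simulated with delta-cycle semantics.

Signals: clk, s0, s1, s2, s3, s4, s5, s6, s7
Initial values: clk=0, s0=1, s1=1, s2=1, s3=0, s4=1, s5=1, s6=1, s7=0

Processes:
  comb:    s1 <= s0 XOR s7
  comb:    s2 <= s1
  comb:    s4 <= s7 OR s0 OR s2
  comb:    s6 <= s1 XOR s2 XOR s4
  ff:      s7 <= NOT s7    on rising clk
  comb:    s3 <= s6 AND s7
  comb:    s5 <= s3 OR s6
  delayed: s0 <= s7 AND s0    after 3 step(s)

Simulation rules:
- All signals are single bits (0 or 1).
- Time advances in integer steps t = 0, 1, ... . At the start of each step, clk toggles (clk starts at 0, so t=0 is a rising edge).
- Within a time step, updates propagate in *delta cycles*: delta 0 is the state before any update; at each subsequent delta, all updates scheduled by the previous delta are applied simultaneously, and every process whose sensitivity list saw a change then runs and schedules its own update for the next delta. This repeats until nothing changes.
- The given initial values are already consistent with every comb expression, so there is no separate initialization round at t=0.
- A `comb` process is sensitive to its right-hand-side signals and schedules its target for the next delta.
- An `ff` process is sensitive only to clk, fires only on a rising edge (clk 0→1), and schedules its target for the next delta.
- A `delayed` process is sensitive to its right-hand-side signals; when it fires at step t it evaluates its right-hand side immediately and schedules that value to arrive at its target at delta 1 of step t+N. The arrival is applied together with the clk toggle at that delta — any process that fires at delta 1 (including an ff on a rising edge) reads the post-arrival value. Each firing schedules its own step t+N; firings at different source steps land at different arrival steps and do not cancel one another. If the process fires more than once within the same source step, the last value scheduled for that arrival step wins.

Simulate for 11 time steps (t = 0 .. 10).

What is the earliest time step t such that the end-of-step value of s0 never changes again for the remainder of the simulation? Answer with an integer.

t0.Δ0 s4=1 s5=1 s2=1 s7=0 s6=1 s0=1 s1=1 clk=0 s3=0
t0.Δ1 s4=1 s5=1 s2=1 s7=0 s6=1 s0=1 s1=1 clk=1 s3=0
t0.Δ2 s4=1 s5=1 s2=1 s7=1 s6=1 s0=1 s1=1 clk=1 s3=0
t0.Δ3 s4=1 s5=1 s2=1 s7=1 s6=1 s0=1 s1=0 clk=1 s3=1
t0.Δ4 s4=1 s5=1 s2=0 s7=1 s6=0 s0=1 s1=0 clk=1 s3=1
t0.Δ5 s4=1 s5=1 s2=0 s7=1 s6=1 s0=1 s1=0 clk=1 s3=0
t0.Δ6 s4=1 s5=1 s2=0 s7=1 s6=1 s0=1 s1=0 clk=1 s3=1
t1.Δ0 s4=1 s5=1 s2=0 s7=1 s6=1 s0=1 s1=0 clk=1 s3=1
t1.Δ1 s4=1 s5=1 s2=0 s7=1 s6=1 s0=1 s1=0 clk=0 s3=1
t2.Δ0 s4=1 s5=1 s2=0 s7=1 s6=1 s0=1 s1=0 clk=0 s3=1
t2.Δ1 s4=1 s5=1 s2=0 s7=1 s6=1 s0=1 s1=0 clk=1 s3=1
t2.Δ2 s4=1 s5=1 s2=0 s7=0 s6=1 s0=1 s1=0 clk=1 s3=1
t2.Δ3 s4=1 s5=1 s2=0 s7=0 s6=1 s0=1 s1=1 clk=1 s3=0
t2.Δ4 s4=1 s5=1 s2=1 s7=0 s6=0 s0=1 s1=1 clk=1 s3=0
t2.Δ5 s4=1 s5=0 s2=1 s7=0 s6=1 s0=1 s1=1 clk=1 s3=0
t2.Δ6 s4=1 s5=1 s2=1 s7=0 s6=1 s0=1 s1=1 clk=1 s3=0
t3.Δ0 s4=1 s5=1 s2=1 s7=0 s6=1 s0=1 s1=1 clk=1 s3=0
t3.Δ1 s4=1 s5=1 s2=1 s7=0 s6=1 s0=1 s1=1 clk=0 s3=0
t4.Δ0 s4=1 s5=1 s2=1 s7=0 s6=1 s0=1 s1=1 clk=0 s3=0
t4.Δ1 s4=1 s5=1 s2=1 s7=0 s6=1 s0=1 s1=1 clk=1 s3=0
t4.Δ2 s4=1 s5=1 s2=1 s7=1 s6=1 s0=1 s1=1 clk=1 s3=0
t4.Δ3 s4=1 s5=1 s2=1 s7=1 s6=1 s0=1 s1=0 clk=1 s3=1
t4.Δ4 s4=1 s5=1 s2=0 s7=1 s6=0 s0=1 s1=0 clk=1 s3=1
t4.Δ5 s4=1 s5=1 s2=0 s7=1 s6=1 s0=1 s1=0 clk=1 s3=0
t4.Δ6 s4=1 s5=1 s2=0 s7=1 s6=1 s0=1 s1=0 clk=1 s3=1
t5.Δ0 s4=1 s5=1 s2=0 s7=1 s6=1 s0=1 s1=0 clk=1 s3=1
t5.Δ1 s4=1 s5=1 s2=0 s7=1 s6=1 s0=0 s1=0 clk=0 s3=1
t5.Δ2 s4=1 s5=1 s2=0 s7=1 s6=1 s0=0 s1=1 clk=0 s3=1
t5.Δ3 s4=1 s5=1 s2=1 s7=1 s6=0 s0=0 s1=1 clk=0 s3=1
t5.Δ4 s4=1 s5=1 s2=1 s7=1 s6=1 s0=0 s1=1 clk=0 s3=0
t5.Δ5 s4=1 s5=1 s2=1 s7=1 s6=1 s0=0 s1=1 clk=0 s3=1
t6.Δ0 s4=1 s5=1 s2=1 s7=1 s6=1 s0=0 s1=1 clk=0 s3=1
t6.Δ1 s4=1 s5=1 s2=1 s7=1 s6=1 s0=0 s1=1 clk=1 s3=1
t6.Δ2 s4=1 s5=1 s2=1 s7=0 s6=1 s0=0 s1=1 clk=1 s3=1
t6.Δ3 s4=1 s5=1 s2=1 s7=0 s6=1 s0=0 s1=0 clk=1 s3=0
t6.Δ4 s4=1 s5=1 s2=0 s7=0 s6=0 s0=0 s1=0 clk=1 s3=0
t6.Δ5 s4=0 s5=0 s2=0 s7=0 s6=1 s0=0 s1=0 clk=1 s3=0
t6.Δ6 s4=0 s5=1 s2=0 s7=0 s6=0 s0=0 s1=0 clk=1 s3=0
t6.Δ7 s4=0 s5=0 s2=0 s7=0 s6=0 s0=0 s1=0 clk=1 s3=0
t7.Δ0 s4=0 s5=0 s2=0 s7=0 s6=0 s0=0 s1=0 clk=1 s3=0
t7.Δ1 s4=0 s5=0 s2=0 s7=0 s6=0 s0=1 s1=0 clk=0 s3=0
t7.Δ2 s4=1 s5=0 s2=0 s7=0 s6=0 s0=1 s1=1 clk=0 s3=0
t7.Δ3 s4=1 s5=0 s2=1 s7=0 s6=0 s0=1 s1=1 clk=0 s3=0
t7.Δ4 s4=1 s5=0 s2=1 s7=0 s6=1 s0=1 s1=1 clk=0 s3=0
t7.Δ5 s4=1 s5=1 s2=1 s7=0 s6=1 s0=1 s1=1 clk=0 s3=0
t8.Δ0 s4=1 s5=1 s2=1 s7=0 s6=1 s0=1 s1=1 clk=0 s3=0
t8.Δ1 s4=1 s5=1 s2=1 s7=0 s6=1 s0=0 s1=1 clk=1 s3=0
t8.Δ2 s4=1 s5=1 s2=1 s7=1 s6=1 s0=0 s1=0 clk=1 s3=0
t8.Δ3 s4=1 s5=1 s2=0 s7=1 s6=0 s0=0 s1=1 clk=1 s3=1
t8.Δ4 s4=1 s5=1 s2=1 s7=1 s6=0 s0=0 s1=1 clk=1 s3=0
t8.Δ5 s4=1 s5=0 s2=1 s7=1 s6=1 s0=0 s1=1 clk=1 s3=0
t8.Δ6 s4=1 s5=1 s2=1 s7=1 s6=1 s0=0 s1=1 clk=1 s3=1
t9.Δ0 s4=1 s5=1 s2=1 s7=1 s6=1 s0=0 s1=1 clk=1 s3=1
t9.Δ1 s4=1 s5=1 s2=1 s7=1 s6=1 s0=0 s1=1 clk=0 s3=1
t10.Δ0 s4=1 s5=1 s2=1 s7=1 s6=1 s0=0 s1=1 clk=0 s3=1
t10.Δ1 s4=1 s5=1 s2=1 s7=1 s6=1 s0=0 s1=1 clk=1 s3=1
t10.Δ2 s4=1 s5=1 s2=1 s7=0 s6=1 s0=0 s1=1 clk=1 s3=1
t10.Δ3 s4=1 s5=1 s2=1 s7=0 s6=1 s0=0 s1=0 clk=1 s3=0
t10.Δ4 s4=1 s5=1 s2=0 s7=0 s6=0 s0=0 s1=0 clk=1 s3=0
t10.Δ5 s4=0 s5=0 s2=0 s7=0 s6=1 s0=0 s1=0 clk=1 s3=0
t10.Δ6 s4=0 s5=1 s2=0 s7=0 s6=0 s0=0 s1=0 clk=1 s3=0
t10.Δ7 s4=0 s5=0 s2=0 s7=0 s6=0 s0=0 s1=0 clk=1 s3=0

8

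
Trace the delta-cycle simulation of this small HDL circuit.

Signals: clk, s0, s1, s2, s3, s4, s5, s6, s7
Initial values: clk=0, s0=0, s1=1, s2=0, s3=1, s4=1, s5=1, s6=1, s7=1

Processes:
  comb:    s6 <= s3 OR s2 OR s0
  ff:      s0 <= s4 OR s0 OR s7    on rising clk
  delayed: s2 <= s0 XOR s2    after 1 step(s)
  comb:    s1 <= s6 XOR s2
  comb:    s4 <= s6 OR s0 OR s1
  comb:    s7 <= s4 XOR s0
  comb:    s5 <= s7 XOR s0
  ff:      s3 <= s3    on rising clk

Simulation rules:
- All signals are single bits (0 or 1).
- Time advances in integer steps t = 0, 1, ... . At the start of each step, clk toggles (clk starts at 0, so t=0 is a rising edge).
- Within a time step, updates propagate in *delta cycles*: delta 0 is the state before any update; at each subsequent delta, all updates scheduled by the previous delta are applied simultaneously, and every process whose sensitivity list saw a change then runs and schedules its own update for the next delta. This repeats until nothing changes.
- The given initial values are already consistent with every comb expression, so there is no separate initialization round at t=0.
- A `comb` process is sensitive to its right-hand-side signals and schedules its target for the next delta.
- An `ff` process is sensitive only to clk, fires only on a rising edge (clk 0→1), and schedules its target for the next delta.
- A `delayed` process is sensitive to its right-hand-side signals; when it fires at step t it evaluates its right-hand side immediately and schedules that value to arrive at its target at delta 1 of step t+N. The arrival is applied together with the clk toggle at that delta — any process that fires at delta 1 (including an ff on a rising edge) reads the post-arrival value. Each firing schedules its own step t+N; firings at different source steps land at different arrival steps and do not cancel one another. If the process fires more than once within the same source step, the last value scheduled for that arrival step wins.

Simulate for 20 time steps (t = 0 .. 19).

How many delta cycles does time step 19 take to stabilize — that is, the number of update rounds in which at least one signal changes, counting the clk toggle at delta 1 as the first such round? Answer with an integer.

2

t0.Δ0 s3=1 s1=1 s7=1 s2=0 s6=1 s0=0 clk=0 s5=1 s4=1
t0.Δ1 s3=1 s1=1 s7=1 s2=0 s6=1 s0=0 clk=1 s5=1 s4=1
t0.Δ2 s3=1 s1=1 s7=1 s2=0 s6=1 s0=1 clk=1 s5=1 s4=1
t0.Δ3 s3=1 s1=1 s7=0 s2=0 s6=1 s0=1 clk=1 s5=0 s4=1
t0.Δ4 s3=1 s1=1 s7=0 s2=0 s6=1 s0=1 clk=1 s5=1 s4=1
t1.Δ0 s3=1 s1=1 s7=0 s2=0 s6=1 s0=1 clk=1 s5=1 s4=1
t1.Δ1 s3=1 s1=1 s7=0 s2=1 s6=1 s0=1 clk=0 s5=1 s4=1
t1.Δ2 s3=1 s1=0 s7=0 s2=1 s6=1 s0=1 clk=0 s5=1 s4=1
t2.Δ0 s3=1 s1=0 s7=0 s2=1 s6=1 s0=1 clk=0 s5=1 s4=1
t2.Δ1 s3=1 s1=0 s7=0 s2=0 s6=1 s0=1 clk=1 s5=1 s4=1
t2.Δ2 s3=1 s1=1 s7=0 s2=0 s6=1 s0=1 clk=1 s5=1 s4=1
t3.Δ0 s3=1 s1=1 s7=0 s2=0 s6=1 s0=1 clk=1 s5=1 s4=1
t3.Δ1 s3=1 s1=1 s7=0 s2=1 s6=1 s0=1 clk=0 s5=1 s4=1
t3.Δ2 s3=1 s1=0 s7=0 s2=1 s6=1 s0=1 clk=0 s5=1 s4=1
t4.Δ0 s3=1 s1=0 s7=0 s2=1 s6=1 s0=1 clk=0 s5=1 s4=1
t4.Δ1 s3=1 s1=0 s7=0 s2=0 s6=1 s0=1 clk=1 s5=1 s4=1
t4.Δ2 s3=1 s1=1 s7=0 s2=0 s6=1 s0=1 clk=1 s5=1 s4=1
t5.Δ0 s3=1 s1=1 s7=0 s2=0 s6=1 s0=1 clk=1 s5=1 s4=1
t5.Δ1 s3=1 s1=1 s7=0 s2=1 s6=1 s0=1 clk=0 s5=1 s4=1
t5.Δ2 s3=1 s1=0 s7=0 s2=1 s6=1 s0=1 clk=0 s5=1 s4=1
t6.Δ0 s3=1 s1=0 s7=0 s2=1 s6=1 s0=1 clk=0 s5=1 s4=1
t6.Δ1 s3=1 s1=0 s7=0 s2=0 s6=1 s0=1 clk=1 s5=1 s4=1
t6.Δ2 s3=1 s1=1 s7=0 s2=0 s6=1 s0=1 clk=1 s5=1 s4=1
t7.Δ0 s3=1 s1=1 s7=0 s2=0 s6=1 s0=1 clk=1 s5=1 s4=1
t7.Δ1 s3=1 s1=1 s7=0 s2=1 s6=1 s0=1 clk=0 s5=1 s4=1
t7.Δ2 s3=1 s1=0 s7=0 s2=1 s6=1 s0=1 clk=0 s5=1 s4=1
t8.Δ0 s3=1 s1=0 s7=0 s2=1 s6=1 s0=1 clk=0 s5=1 s4=1
t8.Δ1 s3=1 s1=0 s7=0 s2=0 s6=1 s0=1 clk=1 s5=1 s4=1
t8.Δ2 s3=1 s1=1 s7=0 s2=0 s6=1 s0=1 clk=1 s5=1 s4=1
t9.Δ0 s3=1 s1=1 s7=0 s2=0 s6=1 s0=1 clk=1 s5=1 s4=1
t9.Δ1 s3=1 s1=1 s7=0 s2=1 s6=1 s0=1 clk=0 s5=1 s4=1
t9.Δ2 s3=1 s1=0 s7=0 s2=1 s6=1 s0=1 clk=0 s5=1 s4=1
t10.Δ0 s3=1 s1=0 s7=0 s2=1 s6=1 s0=1 clk=0 s5=1 s4=1
t10.Δ1 s3=1 s1=0 s7=0 s2=0 s6=1 s0=1 clk=1 s5=1 s4=1
t10.Δ2 s3=1 s1=1 s7=0 s2=0 s6=1 s0=1 clk=1 s5=1 s4=1
t11.Δ0 s3=1 s1=1 s7=0 s2=0 s6=1 s0=1 clk=1 s5=1 s4=1
t11.Δ1 s3=1 s1=1 s7=0 s2=1 s6=1 s0=1 clk=0 s5=1 s4=1
t11.Δ2 s3=1 s1=0 s7=0 s2=1 s6=1 s0=1 clk=0 s5=1 s4=1
t12.Δ0 s3=1 s1=0 s7=0 s2=1 s6=1 s0=1 clk=0 s5=1 s4=1
t12.Δ1 s3=1 s1=0 s7=0 s2=0 s6=1 s0=1 clk=1 s5=1 s4=1
t12.Δ2 s3=1 s1=1 s7=0 s2=0 s6=1 s0=1 clk=1 s5=1 s4=1
t13.Δ0 s3=1 s1=1 s7=0 s2=0 s6=1 s0=1 clk=1 s5=1 s4=1
t13.Δ1 s3=1 s1=1 s7=0 s2=1 s6=1 s0=1 clk=0 s5=1 s4=1
t13.Δ2 s3=1 s1=0 s7=0 s2=1 s6=1 s0=1 clk=0 s5=1 s4=1
t14.Δ0 s3=1 s1=0 s7=0 s2=1 s6=1 s0=1 clk=0 s5=1 s4=1
t14.Δ1 s3=1 s1=0 s7=0 s2=0 s6=1 s0=1 clk=1 s5=1 s4=1
t14.Δ2 s3=1 s1=1 s7=0 s2=0 s6=1 s0=1 clk=1 s5=1 s4=1
t15.Δ0 s3=1 s1=1 s7=0 s2=0 s6=1 s0=1 clk=1 s5=1 s4=1
t15.Δ1 s3=1 s1=1 s7=0 s2=1 s6=1 s0=1 clk=0 s5=1 s4=1
t15.Δ2 s3=1 s1=0 s7=0 s2=1 s6=1 s0=1 clk=0 s5=1 s4=1
t16.Δ0 s3=1 s1=0 s7=0 s2=1 s6=1 s0=1 clk=0 s5=1 s4=1
t16.Δ1 s3=1 s1=0 s7=0 s2=0 s6=1 s0=1 clk=1 s5=1 s4=1
t16.Δ2 s3=1 s1=1 s7=0 s2=0 s6=1 s0=1 clk=1 s5=1 s4=1
t17.Δ0 s3=1 s1=1 s7=0 s2=0 s6=1 s0=1 clk=1 s5=1 s4=1
t17.Δ1 s3=1 s1=1 s7=0 s2=1 s6=1 s0=1 clk=0 s5=1 s4=1
t17.Δ2 s3=1 s1=0 s7=0 s2=1 s6=1 s0=1 clk=0 s5=1 s4=1
t18.Δ0 s3=1 s1=0 s7=0 s2=1 s6=1 s0=1 clk=0 s5=1 s4=1
t18.Δ1 s3=1 s1=0 s7=0 s2=0 s6=1 s0=1 clk=1 s5=1 s4=1
t18.Δ2 s3=1 s1=1 s7=0 s2=0 s6=1 s0=1 clk=1 s5=1 s4=1
t19.Δ0 s3=1 s1=1 s7=0 s2=0 s6=1 s0=1 clk=1 s5=1 s4=1
t19.Δ1 s3=1 s1=1 s7=0 s2=1 s6=1 s0=1 clk=0 s5=1 s4=1
t19.Δ2 s3=1 s1=0 s7=0 s2=1 s6=1 s0=1 clk=0 s5=1 s4=1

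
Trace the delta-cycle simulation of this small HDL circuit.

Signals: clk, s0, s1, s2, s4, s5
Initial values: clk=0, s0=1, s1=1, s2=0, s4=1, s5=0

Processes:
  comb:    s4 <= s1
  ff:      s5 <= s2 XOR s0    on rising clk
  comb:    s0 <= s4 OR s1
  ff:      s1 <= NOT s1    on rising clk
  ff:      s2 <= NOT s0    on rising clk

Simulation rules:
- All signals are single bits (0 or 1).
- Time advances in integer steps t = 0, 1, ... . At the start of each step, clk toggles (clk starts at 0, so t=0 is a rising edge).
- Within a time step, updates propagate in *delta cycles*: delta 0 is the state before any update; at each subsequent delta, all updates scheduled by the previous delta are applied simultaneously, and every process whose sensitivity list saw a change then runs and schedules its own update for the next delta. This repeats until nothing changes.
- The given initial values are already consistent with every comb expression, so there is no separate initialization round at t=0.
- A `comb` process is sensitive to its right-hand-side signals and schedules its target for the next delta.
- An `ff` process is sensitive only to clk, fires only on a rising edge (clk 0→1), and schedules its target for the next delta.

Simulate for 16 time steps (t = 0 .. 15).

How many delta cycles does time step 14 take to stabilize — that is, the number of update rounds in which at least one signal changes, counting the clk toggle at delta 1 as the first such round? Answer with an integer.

3

t0.Δ0 s2=0 s1=1 clk=0 s5=0 s0=1 s4=1
t0.Δ1 s2=0 s1=1 clk=1 s5=0 s0=1 s4=1
t0.Δ2 s2=0 s1=0 clk=1 s5=1 s0=1 s4=1
t0.Δ3 s2=0 s1=0 clk=1 s5=1 s0=1 s4=0
t0.Δ4 s2=0 s1=0 clk=1 s5=1 s0=0 s4=0
t1.Δ0 s2=0 s1=0 clk=1 s5=1 s0=0 s4=0
t1.Δ1 s2=0 s1=0 clk=0 s5=1 s0=0 s4=0
t2.Δ0 s2=0 s1=0 clk=0 s5=1 s0=0 s4=0
t2.Δ1 s2=0 s1=0 clk=1 s5=1 s0=0 s4=0
t2.Δ2 s2=1 s1=1 clk=1 s5=0 s0=0 s4=0
t2.Δ3 s2=1 s1=1 clk=1 s5=0 s0=1 s4=1
t3.Δ0 s2=1 s1=1 clk=1 s5=0 s0=1 s4=1
t3.Δ1 s2=1 s1=1 clk=0 s5=0 s0=1 s4=1
t4.Δ0 s2=1 s1=1 clk=0 s5=0 s0=1 s4=1
t4.Δ1 s2=1 s1=1 clk=1 s5=0 s0=1 s4=1
t4.Δ2 s2=0 s1=0 clk=1 s5=0 s0=1 s4=1
t4.Δ3 s2=0 s1=0 clk=1 s5=0 s0=1 s4=0
t4.Δ4 s2=0 s1=0 clk=1 s5=0 s0=0 s4=0
t5.Δ0 s2=0 s1=0 clk=1 s5=0 s0=0 s4=0
t5.Δ1 s2=0 s1=0 clk=0 s5=0 s0=0 s4=0
t6.Δ0 s2=0 s1=0 clk=0 s5=0 s0=0 s4=0
t6.Δ1 s2=0 s1=0 clk=1 s5=0 s0=0 s4=0
t6.Δ2 s2=1 s1=1 clk=1 s5=0 s0=0 s4=0
t6.Δ3 s2=1 s1=1 clk=1 s5=0 s0=1 s4=1
t7.Δ0 s2=1 s1=1 clk=1 s5=0 s0=1 s4=1
t7.Δ1 s2=1 s1=1 clk=0 s5=0 s0=1 s4=1
t8.Δ0 s2=1 s1=1 clk=0 s5=0 s0=1 s4=1
t8.Δ1 s2=1 s1=1 clk=1 s5=0 s0=1 s4=1
t8.Δ2 s2=0 s1=0 clk=1 s5=0 s0=1 s4=1
t8.Δ3 s2=0 s1=0 clk=1 s5=0 s0=1 s4=0
t8.Δ4 s2=0 s1=0 clk=1 s5=0 s0=0 s4=0
t9.Δ0 s2=0 s1=0 clk=1 s5=0 s0=0 s4=0
t9.Δ1 s2=0 s1=0 clk=0 s5=0 s0=0 s4=0
t10.Δ0 s2=0 s1=0 clk=0 s5=0 s0=0 s4=0
t10.Δ1 s2=0 s1=0 clk=1 s5=0 s0=0 s4=0
t10.Δ2 s2=1 s1=1 clk=1 s5=0 s0=0 s4=0
t10.Δ3 s2=1 s1=1 clk=1 s5=0 s0=1 s4=1
t11.Δ0 s2=1 s1=1 clk=1 s5=0 s0=1 s4=1
t11.Δ1 s2=1 s1=1 clk=0 s5=0 s0=1 s4=1
t12.Δ0 s2=1 s1=1 clk=0 s5=0 s0=1 s4=1
t12.Δ1 s2=1 s1=1 clk=1 s5=0 s0=1 s4=1
t12.Δ2 s2=0 s1=0 clk=1 s5=0 s0=1 s4=1
t12.Δ3 s2=0 s1=0 clk=1 s5=0 s0=1 s4=0
t12.Δ4 s2=0 s1=0 clk=1 s5=0 s0=0 s4=0
t13.Δ0 s2=0 s1=0 clk=1 s5=0 s0=0 s4=0
t13.Δ1 s2=0 s1=0 clk=0 s5=0 s0=0 s4=0
t14.Δ0 s2=0 s1=0 clk=0 s5=0 s0=0 s4=0
t14.Δ1 s2=0 s1=0 clk=1 s5=0 s0=0 s4=0
t14.Δ2 s2=1 s1=1 clk=1 s5=0 s0=0 s4=0
t14.Δ3 s2=1 s1=1 clk=1 s5=0 s0=1 s4=1
t15.Δ0 s2=1 s1=1 clk=1 s5=0 s0=1 s4=1
t15.Δ1 s2=1 s1=1 clk=0 s5=0 s0=1 s4=1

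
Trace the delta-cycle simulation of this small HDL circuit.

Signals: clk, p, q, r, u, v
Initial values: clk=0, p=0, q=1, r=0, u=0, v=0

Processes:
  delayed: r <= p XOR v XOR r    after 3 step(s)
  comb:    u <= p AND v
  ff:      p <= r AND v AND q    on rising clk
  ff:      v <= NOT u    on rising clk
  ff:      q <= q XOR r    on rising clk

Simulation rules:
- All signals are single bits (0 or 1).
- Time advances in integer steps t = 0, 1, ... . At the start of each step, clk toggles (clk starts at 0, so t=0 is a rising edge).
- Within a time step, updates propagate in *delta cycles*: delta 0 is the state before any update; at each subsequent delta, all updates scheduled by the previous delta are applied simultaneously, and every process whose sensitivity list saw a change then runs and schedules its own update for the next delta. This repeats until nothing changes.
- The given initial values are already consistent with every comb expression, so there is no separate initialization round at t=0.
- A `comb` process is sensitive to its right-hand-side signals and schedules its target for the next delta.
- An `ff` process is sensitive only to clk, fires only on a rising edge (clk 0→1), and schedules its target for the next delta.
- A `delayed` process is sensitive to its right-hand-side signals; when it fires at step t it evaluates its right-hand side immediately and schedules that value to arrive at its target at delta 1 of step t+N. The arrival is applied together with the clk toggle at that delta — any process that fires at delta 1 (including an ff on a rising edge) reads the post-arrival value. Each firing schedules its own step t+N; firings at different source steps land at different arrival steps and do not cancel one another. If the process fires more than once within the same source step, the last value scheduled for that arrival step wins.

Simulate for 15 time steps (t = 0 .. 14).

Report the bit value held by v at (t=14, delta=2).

[bits: r,clk,q,v,p,u]
t=0: Δ0=001000 Δ1=011000 Δ2=011100 | 2Δ
t=1: Δ0=011100 Δ1=001100 | 1Δ
t=2: Δ0=001100 Δ1=011100 | 1Δ
t=3: Δ0=011100 Δ1=101100 | 1Δ
t=4: Δ0=101100 Δ1=111100 Δ2=110110 Δ3=110111 | 3Δ
t=5: Δ0=110111 Δ1=100111 | 1Δ
t=6: Δ0=100111 Δ1=010111 Δ2=010001 Δ3=010000 | 3Δ
t=7: Δ0=010000 Δ1=100000 | 1Δ
t=8: Δ0=100000 Δ1=110000 Δ2=111100 | 2Δ
t=9: Δ0=111100 Δ1=001100 | 1Δ
t=10: Δ0=001100 Δ1=111100 Δ2=110110 Δ3=110111 | 3Δ
t=11: Δ0=110111 Δ1=000111 | 1Δ
t=12: Δ0=000111 Δ1=110111 Δ2=111001 Δ3=111000 | 3Δ
t=13: Δ0=111000 Δ1=101000 | 1Δ
t=14: Δ0=101000 Δ1=011000 Δ2=011100 | 2Δ

1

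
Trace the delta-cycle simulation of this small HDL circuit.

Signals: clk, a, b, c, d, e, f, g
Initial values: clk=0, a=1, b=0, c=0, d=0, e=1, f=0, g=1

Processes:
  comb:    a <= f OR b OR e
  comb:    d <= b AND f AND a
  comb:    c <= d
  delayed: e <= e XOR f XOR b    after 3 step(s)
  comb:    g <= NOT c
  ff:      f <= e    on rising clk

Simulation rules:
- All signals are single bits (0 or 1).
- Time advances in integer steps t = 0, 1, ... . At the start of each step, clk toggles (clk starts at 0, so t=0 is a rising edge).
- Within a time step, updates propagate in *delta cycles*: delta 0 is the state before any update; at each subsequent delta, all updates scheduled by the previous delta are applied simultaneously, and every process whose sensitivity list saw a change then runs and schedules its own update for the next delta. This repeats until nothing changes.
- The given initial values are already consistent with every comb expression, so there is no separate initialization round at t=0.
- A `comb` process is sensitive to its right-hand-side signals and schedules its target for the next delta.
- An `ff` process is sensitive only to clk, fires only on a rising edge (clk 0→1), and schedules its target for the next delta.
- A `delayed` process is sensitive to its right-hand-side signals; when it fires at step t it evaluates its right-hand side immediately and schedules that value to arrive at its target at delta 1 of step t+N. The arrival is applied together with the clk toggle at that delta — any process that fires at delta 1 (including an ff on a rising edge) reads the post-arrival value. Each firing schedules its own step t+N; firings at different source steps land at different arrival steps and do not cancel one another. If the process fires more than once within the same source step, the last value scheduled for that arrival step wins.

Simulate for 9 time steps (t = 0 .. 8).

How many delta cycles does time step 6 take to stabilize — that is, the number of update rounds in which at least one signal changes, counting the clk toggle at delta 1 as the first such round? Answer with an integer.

[bits: c,b,f,a,g,e,clk,d]
t=0: Δ0=00011100 Δ1=00011110 Δ2=00111110 | 2Δ
t=1: Δ0=00111110 Δ1=00111100 | 1Δ
t=2: Δ0=00111100 Δ1=00111110 | 1Δ
t=3: Δ0=00111110 Δ1=00111000 | 1Δ
t=4: Δ0=00111000 Δ1=00111010 Δ2=00011010 Δ3=00001010 | 3Δ
t=5: Δ0=00001010 Δ1=00001000 | 1Δ
t=6: Δ0=00001000 Δ1=00001110 Δ2=00111110 | 2Δ
t=7: Δ0=00111110 Δ1=00111000 | 1Δ
t=8: Δ0=00111000 Δ1=00111010 Δ2=00011010 Δ3=00001010 | 3Δ

2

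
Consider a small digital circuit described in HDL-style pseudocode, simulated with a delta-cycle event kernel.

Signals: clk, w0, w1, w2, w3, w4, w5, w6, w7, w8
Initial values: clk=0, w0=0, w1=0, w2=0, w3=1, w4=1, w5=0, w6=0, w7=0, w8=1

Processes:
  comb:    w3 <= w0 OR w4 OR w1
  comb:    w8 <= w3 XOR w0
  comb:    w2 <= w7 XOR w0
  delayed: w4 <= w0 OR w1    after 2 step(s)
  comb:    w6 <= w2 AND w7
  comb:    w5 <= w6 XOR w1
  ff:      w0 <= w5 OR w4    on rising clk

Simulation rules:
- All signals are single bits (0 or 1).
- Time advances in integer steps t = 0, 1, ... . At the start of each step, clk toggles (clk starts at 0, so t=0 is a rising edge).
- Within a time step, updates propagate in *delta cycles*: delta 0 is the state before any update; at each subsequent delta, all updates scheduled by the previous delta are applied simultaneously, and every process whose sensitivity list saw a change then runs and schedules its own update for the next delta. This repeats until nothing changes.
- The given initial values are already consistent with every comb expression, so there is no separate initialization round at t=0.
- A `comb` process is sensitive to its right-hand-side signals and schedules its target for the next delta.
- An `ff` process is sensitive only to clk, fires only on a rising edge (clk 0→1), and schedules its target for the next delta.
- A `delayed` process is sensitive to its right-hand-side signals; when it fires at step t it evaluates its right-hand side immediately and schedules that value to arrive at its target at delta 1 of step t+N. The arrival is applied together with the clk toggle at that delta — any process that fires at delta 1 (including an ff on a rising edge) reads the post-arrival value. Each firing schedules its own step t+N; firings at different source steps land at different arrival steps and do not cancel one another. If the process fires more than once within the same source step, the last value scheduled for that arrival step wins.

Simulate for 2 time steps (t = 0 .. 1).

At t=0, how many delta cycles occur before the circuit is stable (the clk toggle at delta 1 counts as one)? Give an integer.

t=0 Δ0: w5=0 w6=0 w4=1 clk=0 w1=0 w2=0 w0=0 w7=0 w8=1 w3=1
  Δ1: clk:0→1
  Δ2: w0:0→1
  Δ3: w2:0→1, w8:1→0
  (3Δ to stable)
t=1 Δ0: w5=0 w6=0 w4=1 clk=1 w1=0 w2=1 w0=1 w7=0 w8=0 w3=1
  Δ1: clk:1→0
  (1Δ to stable)

3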